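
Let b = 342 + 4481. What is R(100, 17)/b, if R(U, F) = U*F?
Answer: 1700/4823 ≈ 0.35248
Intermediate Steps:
R(U, F) = F*U
b = 4823
R(100, 17)/b = (17*100)/4823 = 1700*(1/4823) = 1700/4823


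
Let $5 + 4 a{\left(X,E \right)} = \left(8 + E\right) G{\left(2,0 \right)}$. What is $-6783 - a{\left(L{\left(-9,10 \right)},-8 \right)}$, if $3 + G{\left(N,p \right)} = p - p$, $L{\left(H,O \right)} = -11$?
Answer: $- \frac{27127}{4} \approx -6781.8$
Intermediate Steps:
$G{\left(N,p \right)} = -3$ ($G{\left(N,p \right)} = -3 + \left(p - p\right) = -3 + 0 = -3$)
$a{\left(X,E \right)} = - \frac{29}{4} - \frac{3 E}{4}$ ($a{\left(X,E \right)} = - \frac{5}{4} + \frac{\left(8 + E\right) \left(-3\right)}{4} = - \frac{5}{4} + \frac{-24 - 3 E}{4} = - \frac{5}{4} - \left(6 + \frac{3 E}{4}\right) = - \frac{29}{4} - \frac{3 E}{4}$)
$-6783 - a{\left(L{\left(-9,10 \right)},-8 \right)} = -6783 - \left(- \frac{29}{4} - -6\right) = -6783 - \left(- \frac{29}{4} + 6\right) = -6783 - - \frac{5}{4} = -6783 + \frac{5}{4} = - \frac{27127}{4}$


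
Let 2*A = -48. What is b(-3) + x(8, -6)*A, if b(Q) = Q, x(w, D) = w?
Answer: -195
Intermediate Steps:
A = -24 (A = (½)*(-48) = -24)
b(-3) + x(8, -6)*A = -3 + 8*(-24) = -3 - 192 = -195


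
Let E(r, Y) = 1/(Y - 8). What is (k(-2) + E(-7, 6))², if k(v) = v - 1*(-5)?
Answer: 25/4 ≈ 6.2500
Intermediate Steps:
k(v) = 5 + v (k(v) = v + 5 = 5 + v)
E(r, Y) = 1/(-8 + Y)
(k(-2) + E(-7, 6))² = ((5 - 2) + 1/(-8 + 6))² = (3 + 1/(-2))² = (3 - ½)² = (5/2)² = 25/4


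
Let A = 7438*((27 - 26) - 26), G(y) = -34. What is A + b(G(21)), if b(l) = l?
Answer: -185984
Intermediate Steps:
A = -185950 (A = 7438*(1 - 26) = 7438*(-25) = -185950)
A + b(G(21)) = -185950 - 34 = -185984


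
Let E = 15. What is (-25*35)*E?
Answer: -13125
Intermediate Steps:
(-25*35)*E = -25*35*15 = -875*15 = -13125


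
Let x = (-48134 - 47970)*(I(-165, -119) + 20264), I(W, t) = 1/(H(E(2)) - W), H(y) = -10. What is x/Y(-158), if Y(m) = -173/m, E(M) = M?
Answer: -47693101341872/26815 ≈ -1.7786e+9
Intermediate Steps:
I(W, t) = 1/(-10 - W)
x = -301855071784/155 (x = (-48134 - 47970)*(-1/(10 - 165) + 20264) = -96104*(-1/(-155) + 20264) = -96104*(-1*(-1/155) + 20264) = -96104*(1/155 + 20264) = -96104*3140921/155 = -301855071784/155 ≈ -1.9475e+9)
x/Y(-158) = -301855071784/(155*((-173/(-158)))) = -301855071784/(155*((-173*(-1/158)))) = -301855071784/(155*173/158) = -301855071784/155*158/173 = -47693101341872/26815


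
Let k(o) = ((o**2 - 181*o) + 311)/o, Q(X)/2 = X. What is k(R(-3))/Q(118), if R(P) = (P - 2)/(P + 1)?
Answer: -541/2360 ≈ -0.22924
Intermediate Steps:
R(P) = (-2 + P)/(1 + P)
Q(X) = 2*X
k(o) = (311 + o**2 - 181*o)/o
k(R(-3))/Q(118) = (-181 + (-2 - 3)/(1 - 3) + 311/(((-2 - 3)/(1 - 3))))/((2*118)) = (-181 - 5/(-2) + 311/((-5/(-2))))/236 = (-181 - 1/2*(-5) + 311/((-1/2*(-5))))*(1/236) = (-181 + 5/2 + 311/(5/2))*(1/236) = (-181 + 5/2 + 311*(2/5))*(1/236) = (-181 + 5/2 + 622/5)*(1/236) = -541/10*1/236 = -541/2360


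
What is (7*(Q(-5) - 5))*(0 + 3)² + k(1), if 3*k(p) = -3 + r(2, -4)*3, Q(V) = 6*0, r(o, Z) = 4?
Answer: -312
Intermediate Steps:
Q(V) = 0
k(p) = 3 (k(p) = (-3 + 4*3)/3 = (-3 + 12)/3 = (⅓)*9 = 3)
(7*(Q(-5) - 5))*(0 + 3)² + k(1) = (7*(0 - 5))*(0 + 3)² + 3 = (7*(-5))*3² + 3 = -35*9 + 3 = -315 + 3 = -312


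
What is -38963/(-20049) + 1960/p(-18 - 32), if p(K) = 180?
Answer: 771823/60147 ≈ 12.832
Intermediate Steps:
-38963/(-20049) + 1960/p(-18 - 32) = -38963/(-20049) + 1960/180 = -38963*(-1/20049) + 1960*(1/180) = 38963/20049 + 98/9 = 771823/60147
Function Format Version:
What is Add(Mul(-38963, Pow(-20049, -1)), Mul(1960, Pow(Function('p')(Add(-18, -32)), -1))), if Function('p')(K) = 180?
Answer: Rational(771823, 60147) ≈ 12.832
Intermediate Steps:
Add(Mul(-38963, Pow(-20049, -1)), Mul(1960, Pow(Function('p')(Add(-18, -32)), -1))) = Add(Mul(-38963, Pow(-20049, -1)), Mul(1960, Pow(180, -1))) = Add(Mul(-38963, Rational(-1, 20049)), Mul(1960, Rational(1, 180))) = Add(Rational(38963, 20049), Rational(98, 9)) = Rational(771823, 60147)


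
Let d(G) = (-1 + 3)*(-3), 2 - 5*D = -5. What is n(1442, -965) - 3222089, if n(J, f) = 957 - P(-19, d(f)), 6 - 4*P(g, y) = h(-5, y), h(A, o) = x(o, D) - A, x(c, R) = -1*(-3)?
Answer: -6442263/2 ≈ -3.2211e+6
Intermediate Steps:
D = 7/5 (D = ⅖ - ⅕*(-5) = ⅖ + 1 = 7/5 ≈ 1.4000)
x(c, R) = 3
d(G) = -6 (d(G) = 2*(-3) = -6)
h(A, o) = 3 - A
P(g, y) = -½ (P(g, y) = 3/2 - (3 - 1*(-5))/4 = 3/2 - (3 + 5)/4 = 3/2 - ¼*8 = 3/2 - 2 = -½)
n(J, f) = 1915/2 (n(J, f) = 957 - 1*(-½) = 957 + ½ = 1915/2)
n(1442, -965) - 3222089 = 1915/2 - 3222089 = -6442263/2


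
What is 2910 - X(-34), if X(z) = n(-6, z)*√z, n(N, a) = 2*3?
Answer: 2910 - 6*I*√34 ≈ 2910.0 - 34.986*I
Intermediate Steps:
n(N, a) = 6
X(z) = 6*√z
2910 - X(-34) = 2910 - 6*√(-34) = 2910 - 6*I*√34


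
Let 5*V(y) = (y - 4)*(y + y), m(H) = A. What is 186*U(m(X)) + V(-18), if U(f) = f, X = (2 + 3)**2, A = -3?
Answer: -1998/5 ≈ -399.60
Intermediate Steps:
X = 25 (X = 5**2 = 25)
m(H) = -3
V(y) = 2*y*(-4 + y)/5 (V(y) = ((y - 4)*(y + y))/5 = ((-4 + y)*(2*y))/5 = (2*y*(-4 + y))/5 = 2*y*(-4 + y)/5)
186*U(m(X)) + V(-18) = 186*(-3) + (2/5)*(-18)*(-4 - 18) = -558 + (2/5)*(-18)*(-22) = -558 + 792/5 = -1998/5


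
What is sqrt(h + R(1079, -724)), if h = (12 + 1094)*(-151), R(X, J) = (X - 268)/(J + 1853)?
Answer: I*sqrt(212871779227)/1129 ≈ 408.66*I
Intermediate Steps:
R(X, J) = (-268 + X)/(1853 + J)
h = -167006 (h = 1106*(-151) = -167006)
sqrt(h + R(1079, -724)) = sqrt(-167006 + (-268 + 1079)/(1853 - 724)) = sqrt(-167006 + 811/1129) = sqrt(-188548963/1129) = I*sqrt(212871779227)/1129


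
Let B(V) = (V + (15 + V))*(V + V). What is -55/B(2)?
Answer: -55/76 ≈ -0.72368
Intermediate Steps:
B(V) = 2*V*(15 + 2*V) (B(V) = (15 + 2*V)*(2*V) = 2*V*(15 + 2*V))
-55/B(2) = -55*1/(4*(15 + 2*2)) = -55*1/(4*(15 + 4)) = -55/(2*2*19) = -55/76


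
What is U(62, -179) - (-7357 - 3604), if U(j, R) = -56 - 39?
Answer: 10866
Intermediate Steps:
U(j, R) = -95
U(62, -179) - (-7357 - 3604) = -95 - (-7357 - 3604) = -95 - 1*(-10961) = -95 + 10961 = 10866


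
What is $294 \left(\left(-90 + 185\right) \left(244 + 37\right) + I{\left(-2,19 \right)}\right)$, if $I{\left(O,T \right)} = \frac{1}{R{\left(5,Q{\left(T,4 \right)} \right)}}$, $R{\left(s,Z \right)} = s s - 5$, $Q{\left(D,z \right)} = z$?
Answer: $\frac{78483447}{10} \approx 7.8483 \cdot 10^{6}$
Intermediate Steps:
$R{\left(s,Z \right)} = -5 + s^{2}$ ($R{\left(s,Z \right)} = s^{2} - 5 = -5 + s^{2}$)
$I{\left(O,T \right)} = \frac{1}{20}$ ($I{\left(O,T \right)} = \frac{1}{-5 + 5^{2}} = \frac{1}{-5 + 25} = \frac{1}{20}$)
$294 \left(\left(-90 + 185\right) \left(244 + 37\right) + I{\left(-2,19 \right)}\right) = 294 \left(\left(-90 + 185\right) \left(244 + 37\right) + \frac{1}{20}\right) = 294 \left(95 \cdot 281 + \frac{1}{20}\right) = 294 \left(26695 + \frac{1}{20}\right) = 294 \cdot \frac{533901}{20} = \frac{78483447}{10}$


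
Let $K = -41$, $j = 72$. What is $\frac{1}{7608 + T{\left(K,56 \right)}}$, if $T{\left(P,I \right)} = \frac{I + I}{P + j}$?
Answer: $\frac{31}{235960} \approx 0.00013138$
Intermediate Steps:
$T{\left(P,I \right)} = \frac{2 I}{72 + P}$ ($T{\left(P,I \right)} = \frac{I + I}{P + 72} = \frac{2 I}{72 + P}$)
$\frac{1}{7608 + T{\left(K,56 \right)}} = \frac{1}{7608 + 2 \cdot 56 \frac{1}{72 - 41}} = \frac{1}{7608 + 2 \cdot 56 \cdot \frac{1}{31}} = \frac{1}{7608 + \frac{112}{31}} = \frac{1}{\frac{235960}{31}} = \frac{31}{235960}$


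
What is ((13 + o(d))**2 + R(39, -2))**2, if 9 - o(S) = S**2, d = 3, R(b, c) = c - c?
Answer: 28561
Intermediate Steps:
R(b, c) = 0
o(S) = 9 - S**2
((13 + o(d))**2 + R(39, -2))**2 = ((13 + (9 - 1*3**2))**2 + 0)**2 = ((13 + (9 - 1*9))**2 + 0)**2 = ((13 + (9 - 9))**2 + 0)**2 = ((13 + 0)**2 + 0)**2 = (13**2 + 0)**2 = (169 + 0)**2 = 169**2 = 28561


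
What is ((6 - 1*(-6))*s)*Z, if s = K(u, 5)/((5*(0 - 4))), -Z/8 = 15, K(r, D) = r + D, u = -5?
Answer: 0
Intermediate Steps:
K(r, D) = D + r
Z = -120 (Z = -8*15 = -120)
s = 0 (s = (5 - 5)/((5*(0 - 4))) = 0/((5*(-4))) = 0/(-20) = 0*(-1/20) = 0)
((6 - 1*(-6))*s)*Z = ((6 - 1*(-6))*0)*(-120) = ((6 + 6)*0)*(-120) = (12*0)*(-120) = 0*(-120) = 0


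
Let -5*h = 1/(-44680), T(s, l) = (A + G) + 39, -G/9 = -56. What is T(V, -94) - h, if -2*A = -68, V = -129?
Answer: 128901799/223400 ≈ 577.00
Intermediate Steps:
A = 34 (A = -1/2*(-68) = 34)
G = 504 (G = -9*(-56) = 504)
T(s, l) = 577 (T(s, l) = (34 + 504) + 39 = 538 + 39 = 577)
h = 1/223400 (h = -1/5/(-44680) = -1/5*(-1/44680) = 1/223400 ≈ 4.4763e-6)
T(V, -94) - h = 577 - 1*1/223400 = 577 - 1/223400 = 128901799/223400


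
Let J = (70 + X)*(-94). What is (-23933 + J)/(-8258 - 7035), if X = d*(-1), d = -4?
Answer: 30889/15293 ≈ 2.0198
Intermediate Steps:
X = 4 (X = -4*(-1) = 4)
J = -6956 (J = (70 + 4)*(-94) = 74*(-94) = -6956)
(-23933 + J)/(-8258 - 7035) = (-23933 - 6956)/(-8258 - 7035) = -30889/(-15293) = -30889*(-1/15293) = 30889/15293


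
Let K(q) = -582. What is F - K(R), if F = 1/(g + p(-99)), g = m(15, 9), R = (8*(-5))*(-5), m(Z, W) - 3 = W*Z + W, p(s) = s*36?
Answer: 1988693/3417 ≈ 582.00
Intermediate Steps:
p(s) = 36*s
m(Z, W) = 3 + W + W*Z (m(Z, W) = 3 + (W*Z + W) = 3 + (W + W*Z) = 3 + W + W*Z)
R = 200 (R = -40*(-5) = 200)
g = 147 (g = 3 + 9 + 9*15 = 3 + 9 + 135 = 147)
F = -1/3417 (F = 1/(147 + 36*(-99)) = 1/(147 - 3564) = 1/(-3417) = -1/3417 ≈ -0.00029265)
F - K(R) = -1/3417 - 1*(-582) = -1/3417 + 582 = 1988693/3417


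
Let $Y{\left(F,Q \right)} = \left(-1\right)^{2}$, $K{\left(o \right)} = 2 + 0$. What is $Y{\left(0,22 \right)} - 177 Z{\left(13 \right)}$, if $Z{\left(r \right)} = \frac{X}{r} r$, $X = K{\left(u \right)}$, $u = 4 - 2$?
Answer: $-353$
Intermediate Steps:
$u = 2$
$K{\left(o \right)} = 2$
$X = 2$
$Y{\left(F,Q \right)} = 1$
$Z{\left(r \right)} = 2$ ($Z{\left(r \right)} = \frac{1}{r} 2 r = \frac{2}{r} r = 2$)
$Y{\left(0,22 \right)} - 177 Z{\left(13 \right)} = 1 - 354 = -353$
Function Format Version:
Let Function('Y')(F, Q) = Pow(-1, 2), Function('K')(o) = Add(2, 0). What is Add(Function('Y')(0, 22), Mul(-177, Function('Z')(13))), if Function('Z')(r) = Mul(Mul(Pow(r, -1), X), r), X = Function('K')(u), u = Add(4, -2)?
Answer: -353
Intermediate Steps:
u = 2
Function('K')(o) = 2
X = 2
Function('Y')(F, Q) = 1
Function('Z')(r) = 2 (Function('Z')(r) = Mul(Mul(Pow(r, -1), 2), r) = Mul(Mul(2, Pow(r, -1)), r) = 2)
Add(Function('Y')(0, 22), Mul(-177, Function('Z')(13))) = Add(1, Mul(-177, 2)) = Add(1, -354) = -353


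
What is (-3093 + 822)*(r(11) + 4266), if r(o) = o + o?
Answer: -9738048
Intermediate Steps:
r(o) = 2*o
(-3093 + 822)*(r(11) + 4266) = (-3093 + 822)*(2*11 + 4266) = -2271*(22 + 4266) = -2271*4288 = -9738048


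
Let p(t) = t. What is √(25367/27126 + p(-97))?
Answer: I*√7854046970/9042 ≈ 9.8013*I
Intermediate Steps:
√(25367/27126 + p(-97)) = √(25367/27126 - 97) = √(-2605855/27126) = I*√7854046970/9042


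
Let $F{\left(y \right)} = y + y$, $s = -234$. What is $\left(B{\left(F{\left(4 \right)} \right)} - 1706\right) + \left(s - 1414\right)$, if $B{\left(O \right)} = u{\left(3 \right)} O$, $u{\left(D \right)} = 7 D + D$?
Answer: $-3162$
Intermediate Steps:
$F{\left(y \right)} = 2 y$
$u{\left(D \right)} = 8 D$
$B{\left(O \right)} = 24 O$ ($B{\left(O \right)} = 8 \cdot 3 O = 24 O$)
$\left(B{\left(F{\left(4 \right)} \right)} - 1706\right) + \left(s - 1414\right) = \left(24 \cdot 2 \cdot 4 - 1706\right) - 1648 = \left(24 \cdot 8 - 1706\right) - 1648 = \left(192 - 1706\right) - 1648 = -1514 - 1648 = -3162$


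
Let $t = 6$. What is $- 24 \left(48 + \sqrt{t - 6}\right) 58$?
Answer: $-66816$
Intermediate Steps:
$- 24 \left(48 + \sqrt{t - 6}\right) 58 = - 24 \left(48 + \sqrt{6 - 6}\right) 58 = - 24 \left(48 + \sqrt{0}\right) 58 = - 24 \left(48 + 0\right) 58 = \left(-24\right) 48 \cdot 58 = \left(-1152\right) 58 = -66816$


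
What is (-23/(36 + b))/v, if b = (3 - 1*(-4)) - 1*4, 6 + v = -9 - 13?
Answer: 23/1092 ≈ 0.021062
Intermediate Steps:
v = -28 (v = -6 + (-9 - 13) = -6 - 22 = -28)
b = 3 (b = (3 + 4) - 4 = 7 - 4 = 3)
(-23/(36 + b))/v = -23/(36 + 3)/(-28) = -23/39*(-1/28) = 23/1092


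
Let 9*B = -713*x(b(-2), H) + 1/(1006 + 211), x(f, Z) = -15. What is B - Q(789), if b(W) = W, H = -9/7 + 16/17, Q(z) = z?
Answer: 4373899/10953 ≈ 399.33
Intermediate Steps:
H = -41/119 (H = -9*⅐ + 16*(1/17) = -9/7 + 16/17 = -41/119 ≈ -0.34454)
B = 13015816/10953 (B = (-713*(-15) + 1/(1006 + 211))/9 = (10695 + 1/1217)/9 = (⅑)*(13015816/1217) = 13015816/10953 ≈ 1188.3)
B - Q(789) = 13015816/10953 - 1*789 = 13015816/10953 - 789 = 4373899/10953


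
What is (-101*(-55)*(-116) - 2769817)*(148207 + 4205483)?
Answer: -14864355336930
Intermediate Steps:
(-101*(-55)*(-116) - 2769817)*(148207 + 4205483) = (5555*(-116) - 2769817)*4353690 = (-644380 - 2769817)*4353690 = -3414197*4353690 = -14864355336930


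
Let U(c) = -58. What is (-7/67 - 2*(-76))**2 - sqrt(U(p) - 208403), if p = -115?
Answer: 103571329/4489 - I*sqrt(208461) ≈ 23072.0 - 456.58*I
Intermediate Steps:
(-7/67 - 2*(-76))**2 - sqrt(U(p) - 208403) = (-7/67 - 2*(-76))**2 - sqrt(-58 - 208403) = (-7*1/67 + 152)**2 - sqrt(-208461) = (-7/67 + 152)**2 - I*sqrt(208461) = (10177/67)**2 - I*sqrt(208461) = 103571329/4489 - I*sqrt(208461)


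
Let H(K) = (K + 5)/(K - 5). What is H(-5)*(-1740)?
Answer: 0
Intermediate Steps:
H(K) = (5 + K)/(-5 + K)
H(-5)*(-1740) = ((5 - 5)/(-5 - 5))*(-1740) = (0/(-10))*(-1740) = -1/10*0*(-1740) = 0*(-1740) = 0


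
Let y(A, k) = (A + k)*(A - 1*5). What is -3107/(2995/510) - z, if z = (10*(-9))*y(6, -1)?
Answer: -47364/599 ≈ -79.072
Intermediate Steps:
y(A, k) = (-5 + A)*(A + k) (y(A, k) = (A + k)*(A - 5) = (A + k)*(-5 + A) = (-5 + A)*(A + k))
z = -450 (z = (10*(-9))*(6**2 - 5*6 - 5*(-1) + 6*(-1)) = -90*(36 - 30 + 5 - 6) = -90*5 = -450)
-3107/(2995/510) - z = -3107/(2995/510) - 1*(-450) = -3107/(2995*(1/510)) + 450 = -3107/599/102 + 450 = -3107*102/599 + 450 = -316914/599 + 450 = -47364/599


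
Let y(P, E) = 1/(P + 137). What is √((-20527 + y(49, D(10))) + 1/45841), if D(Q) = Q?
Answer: 5*I*√59692451311178094/8526426 ≈ 143.27*I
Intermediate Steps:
y(P, E) = 1/(137 + P)
√((-20527 + y(49, D(10))) + 1/45841) = √((-20527 + 1/(137 + 49)) + 1/45841) = √((-20527 + 1/186) + 1/45841) = √(-3818021/186 + 1/45841) = √(-175021900475/8526426) = 5*I*√59692451311178094/8526426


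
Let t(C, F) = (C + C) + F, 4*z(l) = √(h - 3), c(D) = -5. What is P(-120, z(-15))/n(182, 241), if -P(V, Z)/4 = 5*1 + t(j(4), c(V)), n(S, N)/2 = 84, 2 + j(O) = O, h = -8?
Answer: -2/21 ≈ -0.095238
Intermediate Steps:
j(O) = -2 + O
n(S, N) = 168 (n(S, N) = 2*84 = 168)
z(l) = I*√11/4 (z(l) = √(-8 - 3)/4 = √(-11)/4 = (I*√11)/4 = I*√11/4)
t(C, F) = F + 2*C (t(C, F) = 2*C + F = F + 2*C)
P(V, Z) = -16 (P(V, Z) = -4*(5*1 + (-5 + 2*(-2 + 4))) = -4*(5 + (-5 + 2*2)) = -4*(5 + (-5 + 4)) = -4*(5 - 1) = -4*4 = -16)
P(-120, z(-15))/n(182, 241) = -16/168 = -16*1/168 = -2/21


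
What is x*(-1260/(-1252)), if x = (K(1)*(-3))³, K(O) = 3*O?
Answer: -229635/313 ≈ -733.66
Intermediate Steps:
x = -729 (x = ((3*1)*(-3))³ = (3*(-3))³ = (-9)³ = -729)
x*(-1260/(-1252)) = -(-918540)/(-1252) = -(-918540)*(-1)/1252 = -729*315/313 = -229635/313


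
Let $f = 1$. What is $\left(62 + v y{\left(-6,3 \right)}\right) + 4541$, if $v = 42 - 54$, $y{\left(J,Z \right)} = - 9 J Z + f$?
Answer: $2647$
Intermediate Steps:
$y{\left(J,Z \right)} = 1 - 9 J Z$ ($y{\left(J,Z \right)} = - 9 J Z + 1 = 1 - 9 J Z$)
$v = -12$
$\left(62 + v y{\left(-6,3 \right)}\right) + 4541 = \left(62 - 12 \left(1 - \left(-54\right) 3\right)\right) + 4541 = \left(62 - 12 \left(1 + 162\right)\right) + 4541 = \left(62 - 1956\right) + 4541 = -1894 + 4541 = 2647$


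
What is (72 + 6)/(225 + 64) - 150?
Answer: -43272/289 ≈ -149.73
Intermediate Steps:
(72 + 6)/(225 + 64) - 150 = 78/289 - 150 = -43272/289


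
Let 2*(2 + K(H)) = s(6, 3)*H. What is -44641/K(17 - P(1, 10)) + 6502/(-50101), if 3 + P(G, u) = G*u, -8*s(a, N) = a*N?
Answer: 8945890358/2655353 ≈ 3369.0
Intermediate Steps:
s(a, N) = -N*a/8 (s(a, N) = -a*N/8 = -N*a/8)
P(G, u) = -3 + G*u
K(H) = -2 - 9*H/8 (K(H) = -2 + ((-1/8*3*6)*H)/2 = -2 + (-9*H/4)/2 = -2 - 9*H/8)
-44641/K(17 - P(1, 10)) + 6502/(-50101) = -44641/(-2 - 9*(17 - (-3 + 1*10))/8) + 6502/(-50101) = -44641/(-2 - 9*(17 - (-3 + 10))/8) + 6502*(-1/50101) = -44641/(-2 - 9*(17 - 1*7)/8) - 6502/50101 = -44641/(-2 - 9*(17 - 7)/8) - 6502/50101 = -44641/(-2 - 9/8*10) - 6502/50101 = -44641/(-2 - 45/4) - 6502/50101 = -44641/(-53/4) - 6502/50101 = -44641*(-4/53) - 6502/50101 = 178564/53 - 6502/50101 = 8945890358/2655353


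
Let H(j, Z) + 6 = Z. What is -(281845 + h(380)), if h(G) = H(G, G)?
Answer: -282219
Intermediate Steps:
H(j, Z) = -6 + Z
h(G) = -6 + G
-(281845 + h(380)) = -(281845 + (-6 + 380)) = -(281845 + 374) = -1*282219 = -282219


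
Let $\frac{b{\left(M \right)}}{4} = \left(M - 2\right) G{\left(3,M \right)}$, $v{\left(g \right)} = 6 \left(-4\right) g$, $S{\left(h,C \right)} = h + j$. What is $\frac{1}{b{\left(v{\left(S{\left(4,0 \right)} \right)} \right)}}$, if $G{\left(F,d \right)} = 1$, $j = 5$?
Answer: $- \frac{1}{872} \approx -0.0011468$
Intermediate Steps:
$S{\left(h,C \right)} = 5 + h$ ($S{\left(h,C \right)} = h + 5 = 5 + h$)
$v{\left(g \right)} = - 24 g$
$b{\left(M \right)} = -8 + 4 M$ ($b{\left(M \right)} = 4 \left(M - 2\right) 1 = 4 \left(-2 + M\right) 1 = 4 \left(-2 + M\right) = -8 + 4 M$)
$\frac{1}{b{\left(v{\left(S{\left(4,0 \right)} \right)} \right)}} = \frac{1}{-8 + 4 \left(- 24 \left(5 + 4\right)\right)} = \frac{1}{-8 + 4 \left(\left(-24\right) 9\right)} = \frac{1}{-8 + 4 \left(-216\right)} = \frac{1}{-8 - 864} = \frac{1}{-872} = - \frac{1}{872}$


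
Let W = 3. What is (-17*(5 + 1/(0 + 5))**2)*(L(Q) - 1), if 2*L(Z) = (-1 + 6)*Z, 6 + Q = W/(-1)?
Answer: 270062/25 ≈ 10802.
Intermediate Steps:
Q = -9 (Q = -6 + 3/(-1) = -6 + 3*(-1) = -6 - 3 = -9)
L(Z) = 5*Z/2 (L(Z) = ((-1 + 6)*Z)/2 = (5*Z)/2 = 5*Z/2)
(-17*(5 + 1/(0 + 5))**2)*(L(Q) - 1) = (-17*(5 + 1/(0 + 5))**2)*((5/2)*(-9) - 1) = (-17*(5 + 1/5)**2)*(-45/2 - 1) = -17*(5 + 1/5)**2*(-47/2) = -17*(26/5)**2*(-47/2) = -17*676/25*(-47/2) = -11492/25*(-47/2) = 270062/25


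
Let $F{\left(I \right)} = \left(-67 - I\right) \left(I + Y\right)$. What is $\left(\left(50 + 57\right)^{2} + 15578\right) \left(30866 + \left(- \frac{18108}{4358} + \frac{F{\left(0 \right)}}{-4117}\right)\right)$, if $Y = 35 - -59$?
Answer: $\frac{7483062102389874}{8970943} \approx 8.3414 \cdot 10^{8}$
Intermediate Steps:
$Y = 94$ ($Y = 35 + 59 = 94$)
$F{\left(I \right)} = \left(-67 - I\right) \left(94 + I\right)$ ($F{\left(I \right)} = \left(-67 - I\right) \left(I + 94\right) = \left(-67 - I\right) \left(94 + I\right)$)
$\left(\left(50 + 57\right)^{2} + 15578\right) \left(30866 + \left(- \frac{18108}{4358} + \frac{F{\left(0 \right)}}{-4117}\right)\right) = \left(\left(50 + 57\right)^{2} + 15578\right) \left(30866 - \left(\frac{9054}{2179} - \frac{-6298 - 0^{2} - 0}{-4117}\right)\right) = \left(107^{2} + 15578\right) \left(30866 - \left(\frac{9054}{2179} - \left(-6298 - 0 + 0\right) \left(- \frac{1}{4117}\right)\right)\right) = \left(11449 + 15578\right) \left(30866 - \left(\frac{9054}{2179} - \left(-6298 + 0 + 0\right) \left(- \frac{1}{4117}\right)\right)\right) = 27027 \left(30866 - \frac{23551976}{8970943}\right) = 27027 \cdot \frac{276873574662}{8970943} = \frac{7483062102389874}{8970943}$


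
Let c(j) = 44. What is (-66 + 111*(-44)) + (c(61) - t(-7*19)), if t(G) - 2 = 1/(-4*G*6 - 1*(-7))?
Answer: -15700693/3199 ≈ -4908.0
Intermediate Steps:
t(G) = 2 + 1/(7 - 24*G) (t(G) = 2 + 1/(-4*G*6 - 1*(-7)) = 2 + 1/(-24*G + 7) = 2 + 1/(7 - 24*G))
(-66 + 111*(-44)) + (c(61) - t(-7*19)) = (-66 + 111*(-44)) + (44 - 3*(-5 + 16*(-7*19))/(-7 + 24*(-7*19))) = (-66 - 4884) + (44 - 3*(-5 + 16*(-133))/(-7 + 24*(-133))) = -4950 + (44 - 3*(-5 - 2128)/(-7 - 3192)) = -4950 + (44 - 3*(-2133)/(-3199)) = -4950 + (44 - 3*(-1)*(-2133)/3199) = -4950 + (44 - 1*6399/3199) = -4950 + (44 - 6399/3199) = -4950 + 134357/3199 = -15700693/3199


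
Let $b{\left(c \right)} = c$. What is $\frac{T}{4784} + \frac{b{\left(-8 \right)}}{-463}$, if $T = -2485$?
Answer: $- \frac{1112283}{2214992} \approx -0.50216$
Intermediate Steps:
$\frac{T}{4784} + \frac{b{\left(-8 \right)}}{-463} = - \frac{2485}{4784} - \frac{8}{-463} = \left(-2485\right) \frac{1}{4784} - - \frac{8}{463} = - \frac{2485}{4784} + \frac{8}{463} = - \frac{1112283}{2214992}$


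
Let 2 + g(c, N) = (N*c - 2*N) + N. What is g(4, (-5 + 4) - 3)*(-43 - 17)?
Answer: 840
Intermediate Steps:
g(c, N) = -2 - N + N*c (g(c, N) = -2 + ((N*c - 2*N) + N) = -2 + ((-2*N + N*c) + N) = -2 + (-N + N*c) = -2 - N + N*c)
g(4, (-5 + 4) - 3)*(-43 - 17) = (-2 - ((-5 + 4) - 3) + ((-5 + 4) - 3)*4)*(-43 - 17) = (-2 - (-1 - 3) + (-1 - 3)*4)*(-60) = (-2 - 1*(-4) - 4*4)*(-60) = (-2 + 4 - 16)*(-60) = -14*(-60) = 840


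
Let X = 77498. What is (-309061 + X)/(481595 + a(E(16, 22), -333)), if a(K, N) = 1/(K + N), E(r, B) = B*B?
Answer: -34966013/72720846 ≈ -0.48082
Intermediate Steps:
E(r, B) = B²
(-309061 + X)/(481595 + a(E(16, 22), -333)) = (-309061 + 77498)/(481595 + 1/(22² - 333)) = -231563/(481595 + 1/(484 - 333)) = -231563/(481595 + 1/151) = -231563/72720846/151 = -231563*151/72720846 = -34966013/72720846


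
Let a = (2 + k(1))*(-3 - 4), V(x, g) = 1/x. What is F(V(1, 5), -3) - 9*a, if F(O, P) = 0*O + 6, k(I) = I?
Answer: 195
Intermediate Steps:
F(O, P) = 6 (F(O, P) = 0 + 6 = 6)
a = -21 (a = (2 + 1)*(-3 - 4) = 3*(-7) = -21)
F(V(1, 5), -3) - 9*a = 6 - 9*(-21) = 6 + 189 = 195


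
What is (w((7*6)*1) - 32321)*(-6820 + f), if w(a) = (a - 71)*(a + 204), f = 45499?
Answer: -1526079945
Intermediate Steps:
w(a) = (-71 + a)*(204 + a)
(w((7*6)*1) - 32321)*(-6820 + f) = ((-14484 + ((7*6)*1)² + 133*((7*6)*1)) - 32321)*(-6820 + 45499) = ((-14484 + (42*1)² + 133*(42*1)) - 32321)*38679 = ((-14484 + 42² + 133*42) - 32321)*38679 = ((-14484 + 1764 + 5586) - 32321)*38679 = (-7134 - 32321)*38679 = -39455*38679 = -1526079945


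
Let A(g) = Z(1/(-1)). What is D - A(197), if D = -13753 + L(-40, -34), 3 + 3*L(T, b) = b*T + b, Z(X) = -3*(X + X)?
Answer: -13318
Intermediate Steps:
Z(X) = -6*X
L(T, b) = -1 + b/3 + T*b/3 (L(T, b) = -1 + (b*T + b)/3 = -1 + (T*b + b)/3 = -1 + (b + T*b)/3 = -1 + (b/3 + T*b/3) = -1 + b/3 + T*b/3)
A(g) = 6 (A(g) = -6/(-1) = -6*(-1) = 6)
D = -13312 (D = -13753 + (-1 + (1/3)*(-34) + (1/3)*(-40)*(-34)) = -13753 + (-1 - 34/3 + 1360/3) = -13753 + 441 = -13312)
D - A(197) = -13312 - 1*6 = -13312 - 6 = -13318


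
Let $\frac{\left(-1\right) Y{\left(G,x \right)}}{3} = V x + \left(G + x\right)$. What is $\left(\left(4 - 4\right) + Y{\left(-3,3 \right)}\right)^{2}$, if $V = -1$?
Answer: $81$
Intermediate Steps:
$Y{\left(G,x \right)} = - 3 G$ ($Y{\left(G,x \right)} = - 3 \left(- x + \left(G + x\right)\right) = - 3 G$)
$\left(\left(4 - 4\right) + Y{\left(-3,3 \right)}\right)^{2} = \left(\left(4 - 4\right) - -9\right)^{2} = \left(0 + 9\right)^{2} = 9^{2} = 81$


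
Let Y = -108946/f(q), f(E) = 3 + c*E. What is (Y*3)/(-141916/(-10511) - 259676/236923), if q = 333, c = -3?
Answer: 256434752461/9694434528 ≈ 26.452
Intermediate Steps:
f(E) = 3 - 3*E
Y = 54473/498 (Y = -108946/(3 - 3*333) = -108946/(3 - 999) = -108946/(-996) = -108946*(-1/996) = 54473/498 ≈ 109.38)
(Y*3)/(-141916/(-10511) - 259676/236923) = ((54473/498)*3)/(-141916/(-10511) - 259676/236923) = 54473/(166*(-141916*(-1/10511) - 259676*1/236923)) = 54473/(166*(141916/10511 - 259676/236923)) = 54473/(166*(58400208/4707557)) = (54473/166)*(4707557/58400208) = 256434752461/9694434528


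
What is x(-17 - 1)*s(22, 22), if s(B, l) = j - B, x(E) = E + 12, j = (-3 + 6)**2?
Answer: 78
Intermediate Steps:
j = 9 (j = 3**2 = 9)
x(E) = 12 + E
s(B, l) = 9 - B
x(-17 - 1)*s(22, 22) = (12 + (-17 - 1))*(9 - 1*22) = (12 - 18)*(9 - 22) = -6*(-13) = 78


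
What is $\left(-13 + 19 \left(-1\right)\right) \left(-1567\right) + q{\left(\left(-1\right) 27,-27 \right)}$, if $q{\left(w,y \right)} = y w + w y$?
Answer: $51602$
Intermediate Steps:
$q{\left(w,y \right)} = 2 w y$ ($q{\left(w,y \right)} = w y + w y = 2 w y$)
$\left(-13 + 19 \left(-1\right)\right) \left(-1567\right) + q{\left(\left(-1\right) 27,-27 \right)} = \left(-13 + 19 \left(-1\right)\right) \left(-1567\right) + 2 \left(\left(-1\right) 27\right) \left(-27\right) = \left(-13 - 19\right) \left(-1567\right) + 2 \left(-27\right) \left(-27\right) = \left(-32\right) \left(-1567\right) + 1458 = 50144 + 1458 = 51602$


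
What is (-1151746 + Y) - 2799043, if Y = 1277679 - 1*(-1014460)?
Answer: -1658650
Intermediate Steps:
Y = 2292139 (Y = 1277679 + 1014460 = 2292139)
(-1151746 + Y) - 2799043 = (-1151746 + 2292139) - 2799043 = 1140393 - 2799043 = -1658650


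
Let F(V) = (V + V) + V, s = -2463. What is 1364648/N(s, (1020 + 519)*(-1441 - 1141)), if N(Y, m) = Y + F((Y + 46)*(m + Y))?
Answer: 341162/7207785237 ≈ 4.7332e-5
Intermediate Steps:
F(V) = 3*V (F(V) = 2*V + V = 3*V)
N(Y, m) = Y + 3*(46 + Y)*(Y + m) (N(Y, m) = Y + 3*((Y + 46)*(m + Y)) = Y + 3*((46 + Y)*(Y + m)) = Y + 3*(46 + Y)*(Y + m))
1364648/N(s, (1020 + 519)*(-1441 - 1141)) = 1364648/(3*(-2463)**2 + 138*((1020 + 519)*(-1441 - 1141)) + 139*(-2463) + 3*(-2463)*((1020 + 519)*(-1441 - 1141))) = 1364648/(3*6066369 + 138*(1539*(-2582)) - 342357 + 3*(-2463)*(1539*(-2582))) = 1364648/(18199107 + 138*(-3973698) - 342357 + 3*(-2463)*(-3973698)) = 1364648/(18199107 - 548370324 - 342357 + 29361654522) = 1364648/28831140948 = 1364648*(1/28831140948) = 341162/7207785237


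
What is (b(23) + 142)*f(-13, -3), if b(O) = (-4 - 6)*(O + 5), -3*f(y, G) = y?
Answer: -598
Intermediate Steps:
f(y, G) = -y/3
b(O) = -50 - 10*O (b(O) = -10*(5 + O) = -50 - 10*O)
(b(23) + 142)*f(-13, -3) = ((-50 - 10*23) + 142)*(-⅓*(-13)) = ((-50 - 230) + 142)*(13/3) = (-280 + 142)*(13/3) = -138*13/3 = -598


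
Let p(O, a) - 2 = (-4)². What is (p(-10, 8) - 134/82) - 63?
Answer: -1912/41 ≈ -46.634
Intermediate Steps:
p(O, a) = 18 (p(O, a) = 2 + (-4)² = 2 + 16 = 18)
(p(-10, 8) - 134/82) - 63 = (18 - 134/82) - 63 = (18 - 134*1/82) - 63 = (18 - 67/41) - 63 = 671/41 - 63 = -1912/41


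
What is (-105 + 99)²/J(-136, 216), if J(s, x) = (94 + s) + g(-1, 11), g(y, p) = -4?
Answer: -18/23 ≈ -0.78261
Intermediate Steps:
J(s, x) = 90 + s (J(s, x) = (94 + s) - 4 = 90 + s)
(-105 + 99)²/J(-136, 216) = (-105 + 99)²/(90 - 136) = (-6)²/(-46) = 36*(-1/46) = -18/23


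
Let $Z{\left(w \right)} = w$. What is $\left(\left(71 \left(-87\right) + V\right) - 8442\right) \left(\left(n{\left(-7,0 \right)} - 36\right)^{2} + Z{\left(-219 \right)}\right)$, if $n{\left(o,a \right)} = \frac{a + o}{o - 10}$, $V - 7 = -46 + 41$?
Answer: $- \frac{4425062878}{289} \approx -1.5312 \cdot 10^{7}$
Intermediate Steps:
$V = 2$ ($V = 7 + \left(-46 + 41\right) = 7 - 5 = 2$)
$n{\left(o,a \right)} = \frac{a + o}{-10 + o}$
$\left(\left(71 \left(-87\right) + V\right) - 8442\right) \left(\left(n{\left(-7,0 \right)} - 36\right)^{2} + Z{\left(-219 \right)}\right) = \left(\left(71 \left(-87\right) + 2\right) - 8442\right) \left(\left(\frac{0 - 7}{-10 - 7} - 36\right)^{2} - 219\right) = \left(\left(-6177 + 2\right) - 8442\right) \left(\left(\frac{1}{-17} \left(-7\right) - 36\right)^{2} - 219\right) = \left(-6175 - 8442\right) \left(\left(\left(- \frac{1}{17}\right) \left(-7\right) - 36\right)^{2} - 219\right) = - 14617 \left(\left(\frac{7}{17} - 36\right)^{2} - 219\right) = - 14617 \left(\left(- \frac{605}{17}\right)^{2} - 219\right) = - 14617 \left(\frac{366025}{289} - 219\right) = \left(-14617\right) \frac{302734}{289} = - \frac{4425062878}{289}$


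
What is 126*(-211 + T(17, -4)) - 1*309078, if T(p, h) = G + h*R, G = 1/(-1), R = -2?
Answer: -334782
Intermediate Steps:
G = -1
T(p, h) = -1 - 2*h (T(p, h) = -1 + h*(-2) = -1 - 2*h)
126*(-211 + T(17, -4)) - 1*309078 = 126*(-211 + (-1 - 2*(-4))) - 1*309078 = 126*(-211 + (-1 + 8)) - 309078 = 126*(-211 + 7) - 309078 = 126*(-204) - 309078 = -25704 - 309078 = -334782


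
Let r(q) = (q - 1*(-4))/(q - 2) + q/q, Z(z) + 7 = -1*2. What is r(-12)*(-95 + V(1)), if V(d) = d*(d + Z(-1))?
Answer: -1133/7 ≈ -161.86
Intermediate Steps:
Z(z) = -9 (Z(z) = -7 - 1*2 = -7 - 2 = -9)
r(q) = 1 + (4 + q)/(-2 + q) (r(q) = (q + 4)/(-2 + q) + 1 = (4 + q)/(-2 + q) + 1 = 1 + (4 + q)/(-2 + q))
V(d) = d*(-9 + d) (V(d) = d*(d - 9) = d*(-9 + d))
r(-12)*(-95 + V(1)) = (2*(1 - 12)/(-2 - 12))*(-95 + 1*(-9 + 1)) = (2*(-11)/(-14))*(-95 + 1*(-8)) = (2*(-1/14)*(-11))*(-95 - 8) = (11/7)*(-103) = -1133/7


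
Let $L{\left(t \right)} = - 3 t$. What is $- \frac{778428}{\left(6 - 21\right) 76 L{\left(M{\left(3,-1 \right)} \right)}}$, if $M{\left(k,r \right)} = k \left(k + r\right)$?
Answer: $- \frac{21623}{570} \approx -37.935$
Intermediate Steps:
$- \frac{778428}{\left(6 - 21\right) 76 L{\left(M{\left(3,-1 \right)} \right)}} = - \frac{778428}{\left(6 - 21\right) 76 \left(- 3 \cdot 3 \left(3 - 1\right)\right)} = - \frac{778428}{\left(-15\right) 76 \left(- 3 \cdot 3 \cdot 2\right)} = - \frac{778428}{\left(-1140\right) \left(\left(-3\right) 6\right)} = - \frac{778428}{\left(-1140\right) \left(-18\right)} = - \frac{778428}{20520} = \left(-778428\right) \frac{1}{20520} = - \frac{21623}{570}$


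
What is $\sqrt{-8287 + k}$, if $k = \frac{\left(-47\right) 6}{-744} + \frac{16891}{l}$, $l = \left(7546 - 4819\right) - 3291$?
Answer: $\frac{i \sqrt{635573568642}}{8742} \approx 91.195 i$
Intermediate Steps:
$l = -564$ ($l = 2727 - 3291 = -564$)
$k = - \frac{258497}{8742}$ ($k = \frac{\left(-47\right) 6}{-744} + \frac{16891}{-564} = \left(-282\right) \left(- \frac{1}{744}\right) + 16891 \left(- \frac{1}{564}\right) = \frac{47}{124} - \frac{16891}{564} = - \frac{258497}{8742} \approx -29.57$)
$\sqrt{-8287 + k} = \sqrt{-8287 - \frac{258497}{8742}} = \sqrt{- \frac{72703451}{8742}} = \frac{i \sqrt{635573568642}}{8742}$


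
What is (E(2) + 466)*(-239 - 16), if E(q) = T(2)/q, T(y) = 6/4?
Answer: -476085/4 ≈ -1.1902e+5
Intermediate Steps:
T(y) = 3/2 (T(y) = 6*(1/4) = 3/2)
E(q) = 3/(2*q)
(E(2) + 466)*(-239 - 16) = ((3/2)/2 + 466)*(-239 - 16) = ((3/2)*(1/2) + 466)*(-255) = (3/4 + 466)*(-255) = (1867/4)*(-255) = -476085/4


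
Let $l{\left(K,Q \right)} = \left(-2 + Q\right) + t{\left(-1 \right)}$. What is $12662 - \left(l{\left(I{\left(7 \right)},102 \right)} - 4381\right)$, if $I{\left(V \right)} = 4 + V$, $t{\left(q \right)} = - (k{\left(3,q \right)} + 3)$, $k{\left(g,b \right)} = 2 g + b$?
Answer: $16951$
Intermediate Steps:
$k{\left(g,b \right)} = b + 2 g$
$t{\left(q \right)} = -9 - q$ ($t{\left(q \right)} = - (\left(q + 2 \cdot 3\right) + 3) = - (\left(q + 6\right) + 3) = - (\left(6 + q\right) + 3) = - (9 + q) = -9 - q$)
$l{\left(K,Q \right)} = -10 + Q$ ($l{\left(K,Q \right)} = \left(-2 + Q\right) - 8 = -10 + Q$)
$12662 - \left(l{\left(I{\left(7 \right)},102 \right)} - 4381\right) = 12662 - \left(\left(-10 + 102\right) - 4381\right) = 12662 - \left(92 - 4381\right) = 12662 - -4289 = 12662 + 4289 = 16951$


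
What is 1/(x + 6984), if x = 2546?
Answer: 1/9530 ≈ 0.00010493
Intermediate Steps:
1/(x + 6984) = 1/(2546 + 6984) = 1/9530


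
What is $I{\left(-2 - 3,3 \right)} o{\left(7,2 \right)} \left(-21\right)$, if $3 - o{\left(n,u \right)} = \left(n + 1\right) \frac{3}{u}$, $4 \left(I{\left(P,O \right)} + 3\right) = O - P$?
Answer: $-189$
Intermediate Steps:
$I{\left(P,O \right)} = -3 - \frac{P}{4} + \frac{O}{4}$ ($I{\left(P,O \right)} = -3 + \frac{O - P}{4} = -3 + \left(- \frac{P}{4} + \frac{O}{4}\right) = -3 - \frac{P}{4} + \frac{O}{4}$)
$o{\left(n,u \right)} = 3 - \frac{3 \left(1 + n\right)}{u}$ ($o{\left(n,u \right)} = 3 - \left(n + 1\right) \frac{3}{u} = 3 - \left(1 + n\right) \frac{3}{u} = 3 - \frac{3 \left(1 + n\right)}{u}$)
$I{\left(-2 - 3,3 \right)} o{\left(7,2 \right)} \left(-21\right) = \left(-3 - \frac{-2 - 3}{4} + \frac{1}{4} \cdot 3\right) \frac{3 \left(-1 + 2 - 7\right)}{2} \left(-21\right) = \left(-3 - \frac{-2 - 3}{4} + \frac{3}{4}\right) 3 \cdot \frac{1}{2} \left(-1 + 2 - 7\right) \left(-21\right) = \left(-3 - - \frac{5}{4} + \frac{3}{4}\right) 3 \cdot \frac{1}{2} \left(-6\right) \left(-21\right) = \left(-3 + \frac{5}{4} + \frac{3}{4}\right) \left(-9\right) \left(-21\right) = \left(-1\right) \left(-9\right) \left(-21\right) = 9 \left(-21\right) = -189$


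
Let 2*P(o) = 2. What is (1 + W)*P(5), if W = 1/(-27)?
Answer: 26/27 ≈ 0.96296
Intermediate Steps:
W = -1/27 ≈ -0.037037
P(o) = 1 (P(o) = (½)*2 = 1)
(1 + W)*P(5) = (1 - 1/27)*1 = (26/27)*1 = 26/27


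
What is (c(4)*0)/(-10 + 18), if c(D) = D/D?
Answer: 0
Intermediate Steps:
c(D) = 1
(c(4)*0)/(-10 + 18) = (1*0)/(-10 + 18) = 0/8 = 0*(1/8) = 0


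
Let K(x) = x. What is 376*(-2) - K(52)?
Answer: -804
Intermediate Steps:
376*(-2) - K(52) = 376*(-2) - 1*52 = -752 - 52 = -804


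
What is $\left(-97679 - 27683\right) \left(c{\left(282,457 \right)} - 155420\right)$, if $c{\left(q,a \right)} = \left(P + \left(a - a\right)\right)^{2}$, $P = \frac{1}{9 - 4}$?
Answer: $\frac{487093925638}{25} \approx 1.9484 \cdot 10^{10}$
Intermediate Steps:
$P = \frac{1}{5} \approx 0.2$
$c{\left(q,a \right)} = \frac{1}{25}$ ($c{\left(q,a \right)} = \left(\frac{1}{5} + \left(a - a\right)\right)^{2} = \left(\frac{1}{5} + 0\right)^{2} = \left(\frac{1}{5}\right)^{2} = \frac{1}{25}$)
$\left(-97679 - 27683\right) \left(c{\left(282,457 \right)} - 155420\right) = \left(-97679 - 27683\right) \left(\frac{1}{25} - 155420\right) = \left(-125362\right) \left(- \frac{3885499}{25}\right) = \frac{487093925638}{25}$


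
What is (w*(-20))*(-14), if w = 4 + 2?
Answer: 1680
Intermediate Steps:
w = 6
(w*(-20))*(-14) = (6*(-20))*(-14) = -120*(-14) = 1680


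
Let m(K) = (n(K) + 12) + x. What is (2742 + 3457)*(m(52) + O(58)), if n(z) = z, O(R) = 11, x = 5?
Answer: 495920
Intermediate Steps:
m(K) = 17 + K (m(K) = (K + 12) + 5 = (12 + K) + 5 = 17 + K)
(2742 + 3457)*(m(52) + O(58)) = (2742 + 3457)*((17 + 52) + 11) = 6199*(69 + 11) = 6199*80 = 495920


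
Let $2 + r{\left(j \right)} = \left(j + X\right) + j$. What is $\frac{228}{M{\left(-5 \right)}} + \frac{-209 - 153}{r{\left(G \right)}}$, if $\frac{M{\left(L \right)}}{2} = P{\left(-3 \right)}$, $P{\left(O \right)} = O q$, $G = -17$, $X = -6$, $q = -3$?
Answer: $\frac{149}{7} \approx 21.286$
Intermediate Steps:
$P{\left(O \right)} = - 3 O$ ($P{\left(O \right)} = O \left(-3\right) = - 3 O$)
$M{\left(L \right)} = 18$ ($M{\left(L \right)} = 2 \left(\left(-3\right) \left(-3\right)\right) = 2 \cdot 9 = 18$)
$r{\left(j \right)} = -8 + 2 j$ ($r{\left(j \right)} = -2 + \left(\left(j - 6\right) + j\right) = -2 + \left(\left(-6 + j\right) + j\right) = -2 + \left(-6 + 2 j\right) = -8 + 2 j$)
$\frac{228}{M{\left(-5 \right)}} + \frac{-209 - 153}{r{\left(G \right)}} = \frac{228}{18} + \frac{-209 - 153}{-8 + 2 \left(-17\right)} = 228 \cdot \frac{1}{18} - \frac{362}{-8 - 34} = \frac{38}{3} - \frac{362}{-42} = \frac{38}{3} - - \frac{181}{21} = \frac{38}{3} + \frac{181}{21} = \frac{149}{7}$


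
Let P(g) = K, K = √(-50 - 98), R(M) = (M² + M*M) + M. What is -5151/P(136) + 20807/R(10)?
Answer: 20807/210 + 5151*I*√37/74 ≈ 99.081 + 423.41*I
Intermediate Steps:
R(M) = M + 2*M² (R(M) = (M² + M²) + M = 2*M² + M = M + 2*M²)
K = 2*I*√37 (K = √(-148) = 2*I*√37 ≈ 12.166*I)
P(g) = 2*I*√37
-5151/P(136) + 20807/R(10) = -5151*(-I*√37/74) + 20807/((10*(1 + 2*10))) = -(-5151)*I*√37/74 + 20807/((10*(1 + 20))) = 5151*I*√37/74 + 20807/((10*21)) = 5151*I*√37/74 + 20807/210 = 20807/210 + 5151*I*√37/74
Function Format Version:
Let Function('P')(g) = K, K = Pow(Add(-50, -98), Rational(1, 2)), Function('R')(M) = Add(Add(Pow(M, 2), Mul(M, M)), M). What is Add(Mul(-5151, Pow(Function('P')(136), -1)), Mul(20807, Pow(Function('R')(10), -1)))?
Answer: Add(Rational(20807, 210), Mul(Rational(5151, 74), I, Pow(37, Rational(1, 2)))) ≈ Add(99.081, Mul(423.41, I))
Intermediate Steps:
Function('R')(M) = Add(M, Mul(2, Pow(M, 2))) (Function('R')(M) = Add(Add(Pow(M, 2), Pow(M, 2)), M) = Add(Mul(2, Pow(M, 2)), M) = Add(M, Mul(2, Pow(M, 2))))
K = Mul(2, I, Pow(37, Rational(1, 2))) (K = Pow(-148, Rational(1, 2)) = Mul(2, I, Pow(37, Rational(1, 2))) ≈ Mul(12.166, I))
Function('P')(g) = Mul(2, I, Pow(37, Rational(1, 2)))
Add(Mul(-5151, Pow(Function('P')(136), -1)), Mul(20807, Pow(Function('R')(10), -1))) = Add(Mul(-5151, Pow(Mul(2, I, Pow(37, Rational(1, 2))), -1)), Mul(20807, Pow(Mul(10, Add(1, Mul(2, 10))), -1))) = Add(Mul(-5151, Mul(Rational(-1, 74), I, Pow(37, Rational(1, 2)))), Mul(20807, Pow(Mul(10, Add(1, 20)), -1))) = Add(Mul(Rational(5151, 74), I, Pow(37, Rational(1, 2))), Mul(20807, Pow(Mul(10, 21), -1))) = Add(Mul(Rational(5151, 74), I, Pow(37, Rational(1, 2))), Mul(20807, Pow(210, -1))) = Add(Mul(Rational(5151, 74), I, Pow(37, Rational(1, 2))), Mul(20807, Rational(1, 210))) = Add(Mul(Rational(5151, 74), I, Pow(37, Rational(1, 2))), Rational(20807, 210)) = Add(Rational(20807, 210), Mul(Rational(5151, 74), I, Pow(37, Rational(1, 2))))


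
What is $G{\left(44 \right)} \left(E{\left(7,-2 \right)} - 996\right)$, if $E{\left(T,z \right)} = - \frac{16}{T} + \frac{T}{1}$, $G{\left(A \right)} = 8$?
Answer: $- \frac{55512}{7} \approx -7930.3$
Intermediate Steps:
$E{\left(T,z \right)} = T - \frac{16}{T}$ ($E{\left(T,z \right)} = - \frac{16}{T} + T 1 = - \frac{16}{T} + T = T - \frac{16}{T}$)
$G{\left(44 \right)} \left(E{\left(7,-2 \right)} - 996\right) = 8 \left(\left(7 - \frac{16}{7}\right) - 996\right) = 8 \left(\frac{33}{7} - 996\right) = 8 \left(- \frac{6939}{7}\right) = - \frac{55512}{7}$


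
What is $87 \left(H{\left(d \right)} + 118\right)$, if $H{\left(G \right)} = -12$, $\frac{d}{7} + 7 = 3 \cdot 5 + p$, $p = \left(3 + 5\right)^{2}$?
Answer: $9222$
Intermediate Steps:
$p = 64$ ($p = 8^{2} = 64$)
$d = 504$ ($d = -49 + 7 \left(3 \cdot 5 + 64\right) = -49 + 7 \left(15 + 64\right) = -49 + 7 \cdot 79 = -49 + 553 = 504$)
$87 \left(H{\left(d \right)} + 118\right) = 87 \left(-12 + 118\right) = 87 \cdot 106 = 9222$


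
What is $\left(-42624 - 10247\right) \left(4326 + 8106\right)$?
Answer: $-657292272$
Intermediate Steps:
$\left(-42624 - 10247\right) \left(4326 + 8106\right) = \left(-52871\right) 12432 = -657292272$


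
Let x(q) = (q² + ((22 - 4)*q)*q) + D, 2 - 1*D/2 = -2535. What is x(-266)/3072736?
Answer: 674719/1536368 ≈ 0.43917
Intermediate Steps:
D = 5074 (D = 4 - 2*(-2535) = 4 + 5070 = 5074)
x(q) = 5074 + 19*q² (x(q) = (q² + ((22 - 4)*q)*q) + 5074 = (q² + (18*q)*q) + 5074 = (q² + 18*q²) + 5074 = 19*q² + 5074 = 5074 + 19*q²)
x(-266)/3072736 = (5074 + 19*(-266)²)/3072736 = (5074 + 19*70756)*(1/3072736) = (5074 + 1344364)*(1/3072736) = 1349438*(1/3072736) = 674719/1536368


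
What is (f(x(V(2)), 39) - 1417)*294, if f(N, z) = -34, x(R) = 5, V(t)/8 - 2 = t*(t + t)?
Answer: -426594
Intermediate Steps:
V(t) = 16 + 16*t² (V(t) = 16 + 8*(t*(t + t)) = 16 + 8*(t*(2*t)) = 16 + 8*(2*t²) = 16 + 16*t²)
(f(x(V(2)), 39) - 1417)*294 = (-34 - 1417)*294 = -1451*294 = -426594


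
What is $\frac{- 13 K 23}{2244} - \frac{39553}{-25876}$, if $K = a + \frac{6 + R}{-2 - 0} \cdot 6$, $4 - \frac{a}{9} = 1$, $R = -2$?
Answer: $- \frac{568686}{1209703} \approx -0.4701$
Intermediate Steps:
$a = 27$ ($a = 36 - 9 = 27$)
$K = 15$ ($K = 27 + \frac{6 - 2}{-2 - 0} \cdot 6 = 27 + \frac{4}{-2 + 0} \cdot 6 = 27 + \frac{4}{-2} \cdot 6 = 27 + 4 \left(- \frac{1}{2}\right) 6 = 27 - 12 = 15$)
$\frac{- 13 K 23}{2244} - \frac{39553}{-25876} = \frac{\left(-13\right) 15 \cdot 23}{2244} - \frac{39553}{-25876} = \left(-195\right) 23 \cdot \frac{1}{2244} - - \frac{39553}{25876} = \left(-4485\right) \frac{1}{2244} + \frac{39553}{25876} = - \frac{1495}{748} + \frac{39553}{25876} = - \frac{568686}{1209703}$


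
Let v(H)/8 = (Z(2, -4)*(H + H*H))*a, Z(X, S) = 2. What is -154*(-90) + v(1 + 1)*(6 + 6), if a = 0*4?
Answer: 13860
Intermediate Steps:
a = 0
v(H) = 0 (v(H) = 8*((2*(H + H*H))*0) = 8*((2*(H + H²))*0) = 8*((2*H + 2*H²)*0) = 8*0 = 0)
-154*(-90) + v(1 + 1)*(6 + 6) = -154*(-90) + 0*(6 + 6) = 13860 + 0*12 = 13860 + 0 = 13860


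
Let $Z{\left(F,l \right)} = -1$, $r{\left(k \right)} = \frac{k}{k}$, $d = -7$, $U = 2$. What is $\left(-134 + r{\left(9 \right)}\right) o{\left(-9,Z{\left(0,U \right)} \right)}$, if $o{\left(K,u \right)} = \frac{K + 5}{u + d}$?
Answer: $- \frac{133}{2} \approx -66.5$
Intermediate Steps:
$r{\left(k \right)} = 1$
$o{\left(K,u \right)} = \frac{5 + K}{-7 + u}$ ($o{\left(K,u \right)} = \frac{K + 5}{u - 7} = \frac{5 + K}{-7 + u}$)
$\left(-134 + r{\left(9 \right)}\right) o{\left(-9,Z{\left(0,U \right)} \right)} = \left(-134 + 1\right) \frac{5 - 9}{-7 - 1} = - 133 \frac{1}{-8} \left(-4\right) = - 133 \left(\left(- \frac{1}{8}\right) \left(-4\right)\right) = \left(-133\right) \frac{1}{2} = - \frac{133}{2}$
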